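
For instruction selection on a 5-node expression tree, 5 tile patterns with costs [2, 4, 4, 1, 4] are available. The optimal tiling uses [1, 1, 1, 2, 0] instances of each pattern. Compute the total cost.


Total cost = sum(count_i * cost_i)
= 1*2 + 1*4 + 1*4 + 2*1 + 0*4
= 12

12


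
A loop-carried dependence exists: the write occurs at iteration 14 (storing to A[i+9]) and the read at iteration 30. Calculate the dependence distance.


Distance = read iteration - write iteration
= 30 - 14 = 16

16


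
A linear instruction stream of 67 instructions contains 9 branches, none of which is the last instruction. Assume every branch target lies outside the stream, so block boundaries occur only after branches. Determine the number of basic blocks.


With no in-sequence branch targets, the leaders are the first instruction plus the instruction after each branch.
Number of basic blocks = branches + 1
= 9 + 1 = 10

10


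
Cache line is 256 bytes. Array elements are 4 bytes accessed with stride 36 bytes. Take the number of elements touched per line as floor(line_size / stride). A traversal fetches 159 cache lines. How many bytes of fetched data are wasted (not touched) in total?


Elements per line = floor(256 / 36) = 7
Bytes used per line = 7 * 4 = 28
Wasted per line = 256 - 28 = 228
Total wasted = 228 * 159 = 36252

36252


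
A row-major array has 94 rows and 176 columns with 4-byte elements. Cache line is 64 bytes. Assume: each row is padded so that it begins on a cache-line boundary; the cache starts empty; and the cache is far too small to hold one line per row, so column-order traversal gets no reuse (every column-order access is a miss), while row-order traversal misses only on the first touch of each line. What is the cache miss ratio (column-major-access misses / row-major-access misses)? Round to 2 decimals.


Each row occupies 176 * 4 = 704 bytes and starts on a line boundary, so it spans ceil(704 / 64) = 11 cache lines.
Row-major traversal misses (one per line touched): 94 * ceil(176 * 4 / 64) = 1034
Column-major traversal misses (no reuse, every access misses): 94 * 176 = 16544
Ratio = 16544 / 1034 = 16.0

16.0


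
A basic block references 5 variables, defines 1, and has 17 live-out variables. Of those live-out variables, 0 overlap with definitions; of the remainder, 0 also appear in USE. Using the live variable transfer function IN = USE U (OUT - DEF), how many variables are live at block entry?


OUT - DEF: 17 - 0 = 17
|IN| = |USE| + |OUT - DEF| - |USE ∩ (OUT - DEF)| = 5 + 17 - 0 = 22

22


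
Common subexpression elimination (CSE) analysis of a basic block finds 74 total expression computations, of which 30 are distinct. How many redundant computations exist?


CSE count = total expressions - unique expressions
= 74 - 30 = 44

44


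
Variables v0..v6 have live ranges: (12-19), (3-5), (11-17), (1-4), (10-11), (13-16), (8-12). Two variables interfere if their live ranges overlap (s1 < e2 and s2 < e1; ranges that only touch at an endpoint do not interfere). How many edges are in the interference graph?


Check all pairs for overlapping intervals.
Two intervals (s1,e1) and (s2,e2) overlap if s1 < e2 and s2 < e1.
v0 (12-19) vs v1..v6: overlaps v2, v5 -> 2
v1 (3-5) vs v2..v6: overlaps v3 -> 1
v2 (11-17) vs v3..v6: overlaps v5, v6 -> 2
v3 (1-4) vs v4..v6: overlaps none -> 0
v4 (10-11) vs v5..v6: overlaps v6 -> 1
v5 (13-16) vs v6: overlaps none -> 0
Total overlapping pairs = 2 + 1 + 2 + 0 + 1 + 0 = 6

6


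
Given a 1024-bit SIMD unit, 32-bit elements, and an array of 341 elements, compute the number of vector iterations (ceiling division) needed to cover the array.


Width = 1024 / 32 = 32 elements per vector op
Iterations = ceil(341 / 32) = 11

11


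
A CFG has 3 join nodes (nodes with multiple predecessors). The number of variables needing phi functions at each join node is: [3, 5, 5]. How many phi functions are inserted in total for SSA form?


Total phi functions = sum of phi functions at each join node
= 3 + 5 + 5 = 13

13


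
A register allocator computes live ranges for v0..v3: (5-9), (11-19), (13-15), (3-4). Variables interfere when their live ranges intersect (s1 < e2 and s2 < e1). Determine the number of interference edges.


Check all pairs for overlapping intervals.
Two intervals (s1,e1) and (s2,e2) overlap if s1 < e2 and s2 < e1.
v0 (5-9) vs v1..v3: overlaps none -> 0
v1 (11-19) vs v2..v3: overlaps v2 -> 1
v2 (13-15) vs v3: overlaps none -> 0
Total overlapping pairs = 0 + 1 + 0 = 1

1


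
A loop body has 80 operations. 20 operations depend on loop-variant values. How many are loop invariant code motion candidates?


Invariant candidates = total - loop-dependent
= 80 - 20 = 60

60


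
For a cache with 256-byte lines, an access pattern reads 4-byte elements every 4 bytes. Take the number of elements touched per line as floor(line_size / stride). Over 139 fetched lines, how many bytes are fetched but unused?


Elements per line = floor(256 / 4) = 64
Bytes used per line = 64 * 4 = 256
Wasted per line = 256 - 256 = 0
Total wasted = 0 * 139 = 0

0


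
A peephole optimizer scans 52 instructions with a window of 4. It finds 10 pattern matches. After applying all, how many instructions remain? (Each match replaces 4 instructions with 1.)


Each match removes 3 instructions.
Total removed = 10 * 3 = 30
Remaining = 52 - 30 = 22

22


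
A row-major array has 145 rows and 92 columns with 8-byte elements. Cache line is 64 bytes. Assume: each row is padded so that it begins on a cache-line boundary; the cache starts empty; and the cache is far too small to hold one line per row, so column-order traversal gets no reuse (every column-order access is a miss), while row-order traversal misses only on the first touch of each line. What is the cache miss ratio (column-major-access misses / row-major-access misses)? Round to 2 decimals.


Each row occupies 92 * 8 = 736 bytes and starts on a line boundary, so it spans ceil(736 / 64) = 12 cache lines.
Row-major traversal misses (one per line touched): 145 * ceil(92 * 8 / 64) = 1740
Column-major traversal misses (no reuse, every access misses): 145 * 92 = 13340
Ratio = 13340 / 1740 = 7.67

7.67


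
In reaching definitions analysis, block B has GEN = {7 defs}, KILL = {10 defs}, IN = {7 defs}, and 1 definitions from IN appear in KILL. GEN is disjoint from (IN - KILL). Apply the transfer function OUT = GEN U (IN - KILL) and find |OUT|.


IN - KILL: 7 - 1 = 6 surviving definitions
OUT = GEN + surviving = 7 + 6 = 13

13


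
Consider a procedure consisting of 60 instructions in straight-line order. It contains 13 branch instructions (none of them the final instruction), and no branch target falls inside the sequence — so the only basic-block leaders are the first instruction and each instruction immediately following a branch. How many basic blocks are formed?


With no in-sequence branch targets, the leaders are the first instruction plus the instruction after each branch.
Number of basic blocks = branches + 1
= 13 + 1 = 14

14


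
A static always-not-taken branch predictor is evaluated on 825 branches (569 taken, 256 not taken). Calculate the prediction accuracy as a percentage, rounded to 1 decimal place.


Predictor: always-not-taken
Correct predictions = 256
Accuracy = 256 / 825 * 100 = 31.0%

31.0


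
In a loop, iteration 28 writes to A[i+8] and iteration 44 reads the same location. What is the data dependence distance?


Distance = read iteration - write iteration
= 44 - 28 = 16

16


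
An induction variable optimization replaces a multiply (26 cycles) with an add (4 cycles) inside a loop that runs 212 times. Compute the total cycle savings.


Per-iteration saving = 26 - 4 = 22
Total saved = 212 * 22 = 4664

4664


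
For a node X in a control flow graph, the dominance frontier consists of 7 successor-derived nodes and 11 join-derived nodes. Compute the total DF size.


DF(X) = direct successor contributions + join point contributions
= 7 + 11 = 18

18


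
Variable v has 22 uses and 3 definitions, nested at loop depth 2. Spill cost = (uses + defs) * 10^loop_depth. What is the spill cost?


uses + defs = 22 + 3 = 25
10^2 = 100
Spill cost = 25 * 100 = 2500

2500


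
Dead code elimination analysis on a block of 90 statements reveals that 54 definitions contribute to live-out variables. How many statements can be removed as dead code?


Dead code = total statements - live definitions
= 90 - 54 = 36

36


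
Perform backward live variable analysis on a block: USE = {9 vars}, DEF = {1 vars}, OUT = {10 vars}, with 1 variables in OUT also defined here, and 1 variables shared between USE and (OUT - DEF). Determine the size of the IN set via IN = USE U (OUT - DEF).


OUT - DEF: 10 - 1 = 9
|IN| = |USE| + |OUT - DEF| - |USE ∩ (OUT - DEF)| = 9 + 9 - 1 = 17

17


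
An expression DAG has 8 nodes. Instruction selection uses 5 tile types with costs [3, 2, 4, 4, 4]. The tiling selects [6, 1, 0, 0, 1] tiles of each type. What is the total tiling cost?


Total cost = sum(count_i * cost_i)
= 6*3 + 1*2 + 0*4 + 0*4 + 1*4
= 24

24


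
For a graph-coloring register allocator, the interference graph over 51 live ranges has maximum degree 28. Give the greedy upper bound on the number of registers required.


Greedy coloring never needs more than (max_degree + 1) colors: when coloring a vertex, at most max_degree neighbors are already colored.
Upper bound = 28 + 1 = 29

29


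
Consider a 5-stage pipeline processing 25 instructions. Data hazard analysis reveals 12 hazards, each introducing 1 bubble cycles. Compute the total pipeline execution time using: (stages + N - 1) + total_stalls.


Base cycles = 5 + 25 - 1 = 29
Total stalls = 12 * 1 = 12
Total = 29 + 12 = 41

41


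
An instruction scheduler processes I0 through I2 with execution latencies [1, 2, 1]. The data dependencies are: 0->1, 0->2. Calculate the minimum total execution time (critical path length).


Compute longest path through dependency graph: dist(Ik) = max over predecessors of dist + latency(Ik).
dist(I0) = latency 1 = 1
dist(I1) = dist(I0) + 2 = 1 + 2 = 3
dist(I2) = dist(I0) + 1 = 1 + 1 = 2
Critical path = max dist = 3

3


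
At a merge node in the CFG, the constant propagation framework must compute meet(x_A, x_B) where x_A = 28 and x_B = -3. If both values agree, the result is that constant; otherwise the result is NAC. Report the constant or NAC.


Meet operation: if both paths give the same constant, result is that constant; if they differ, result is NAC (not-a-constant).
Path A: 28, Path B: -3 -> differ
Result: not-a-constant -> NAC

NAC


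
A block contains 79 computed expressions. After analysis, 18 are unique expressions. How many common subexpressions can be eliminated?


CSE count = total expressions - unique expressions
= 79 - 18 = 61

61


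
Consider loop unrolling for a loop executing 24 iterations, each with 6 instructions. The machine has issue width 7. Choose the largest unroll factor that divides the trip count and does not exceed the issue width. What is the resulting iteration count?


Largest divisor of 24 <= 7 is 6
New iterations = 24 / 6 = 4

4


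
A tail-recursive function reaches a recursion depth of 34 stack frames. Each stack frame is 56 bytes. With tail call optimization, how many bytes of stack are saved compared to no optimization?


Without TCO: 34 * 56 = 1904 bytes
With TCO: reuse 1 frame = 56 bytes
Savings = 1904 - 56 = 1848

1848


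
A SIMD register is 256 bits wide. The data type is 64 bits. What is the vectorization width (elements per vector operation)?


Width = SIMD bits / data type bits
= 256 / 64 = 4

4


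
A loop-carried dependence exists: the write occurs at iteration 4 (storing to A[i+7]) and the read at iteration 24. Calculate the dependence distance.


Distance = read iteration - write iteration
= 24 - 4 = 20

20


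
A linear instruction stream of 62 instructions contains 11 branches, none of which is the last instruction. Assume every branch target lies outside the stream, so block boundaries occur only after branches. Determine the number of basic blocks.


With no in-sequence branch targets, the leaders are the first instruction plus the instruction after each branch.
Number of basic blocks = branches + 1
= 11 + 1 = 12

12


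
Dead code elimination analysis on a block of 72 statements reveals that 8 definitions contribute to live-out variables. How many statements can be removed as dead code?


Dead code = total statements - live definitions
= 72 - 8 = 64

64


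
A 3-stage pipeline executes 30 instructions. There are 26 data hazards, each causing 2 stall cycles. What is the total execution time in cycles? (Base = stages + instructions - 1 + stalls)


Base cycles = 3 + 30 - 1 = 32
Total stalls = 26 * 2 = 52
Total = 32 + 52 = 84

84


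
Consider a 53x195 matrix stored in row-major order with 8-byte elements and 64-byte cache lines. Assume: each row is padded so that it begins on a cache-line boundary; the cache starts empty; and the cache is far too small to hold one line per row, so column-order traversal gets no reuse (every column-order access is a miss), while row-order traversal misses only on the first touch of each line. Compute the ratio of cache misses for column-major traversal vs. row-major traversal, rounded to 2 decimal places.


Each row occupies 195 * 8 = 1560 bytes and starts on a line boundary, so it spans ceil(1560 / 64) = 25 cache lines.
Row-major traversal misses (one per line touched): 53 * ceil(195 * 8 / 64) = 1325
Column-major traversal misses (no reuse, every access misses): 53 * 195 = 10335
Ratio = 10335 / 1325 = 7.8

7.8


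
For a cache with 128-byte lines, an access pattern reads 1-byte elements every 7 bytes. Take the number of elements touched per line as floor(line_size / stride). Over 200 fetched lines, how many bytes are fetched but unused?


Elements per line = floor(128 / 7) = 18
Bytes used per line = 18 * 1 = 18
Wasted per line = 128 - 18 = 110
Total wasted = 110 * 200 = 22000

22000


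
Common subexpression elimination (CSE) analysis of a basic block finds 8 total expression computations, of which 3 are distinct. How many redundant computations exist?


CSE count = total expressions - unique expressions
= 8 - 3 = 5

5


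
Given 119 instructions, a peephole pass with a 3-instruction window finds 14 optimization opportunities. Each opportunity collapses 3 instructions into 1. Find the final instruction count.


Each match removes 2 instructions.
Total removed = 14 * 2 = 28
Remaining = 119 - 28 = 91

91


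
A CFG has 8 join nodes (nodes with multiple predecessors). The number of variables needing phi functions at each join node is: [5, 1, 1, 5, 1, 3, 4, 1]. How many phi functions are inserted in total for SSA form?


Total phi functions = sum of phi functions at each join node
= 5 + 1 + 1 + 5 + 1 + 3 + 4 + 1 = 21

21


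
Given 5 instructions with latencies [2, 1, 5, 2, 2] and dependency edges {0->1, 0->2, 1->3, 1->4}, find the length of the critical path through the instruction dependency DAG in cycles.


Compute longest path through dependency graph: dist(Ik) = max over predecessors of dist + latency(Ik).
dist(I0) = latency 2 = 2
dist(I1) = dist(I0) + 1 = 2 + 1 = 3
dist(I2) = dist(I0) + 5 = 2 + 5 = 7
dist(I3) = dist(I1) + 2 = 3 + 2 = 5
dist(I4) = dist(I1) + 2 = 3 + 2 = 5
Critical path = max dist = 7

7


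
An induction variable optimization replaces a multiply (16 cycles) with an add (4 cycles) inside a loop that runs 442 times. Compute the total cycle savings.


Per-iteration saving = 16 - 4 = 12
Total saved = 442 * 12 = 5304

5304


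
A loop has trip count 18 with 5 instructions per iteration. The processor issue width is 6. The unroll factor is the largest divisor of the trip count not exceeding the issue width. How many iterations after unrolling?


Largest divisor of 18 <= 6 is 6
New iterations = 18 / 6 = 3

3


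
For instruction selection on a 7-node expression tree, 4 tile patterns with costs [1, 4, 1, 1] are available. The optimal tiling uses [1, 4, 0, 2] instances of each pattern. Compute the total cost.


Total cost = sum(count_i * cost_i)
= 1*1 + 4*4 + 0*1 + 2*1
= 19

19


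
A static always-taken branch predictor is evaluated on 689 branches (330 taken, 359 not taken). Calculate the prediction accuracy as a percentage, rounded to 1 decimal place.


Predictor: always-taken
Correct predictions = 330
Accuracy = 330 / 689 * 100 = 47.9%

47.9


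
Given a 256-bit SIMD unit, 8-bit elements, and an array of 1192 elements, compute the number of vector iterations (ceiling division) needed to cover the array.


Width = 256 / 8 = 32 elements per vector op
Iterations = ceil(1192 / 32) = 38

38


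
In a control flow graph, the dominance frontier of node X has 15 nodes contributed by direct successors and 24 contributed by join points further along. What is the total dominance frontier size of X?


DF(X) = direct successor contributions + join point contributions
= 15 + 24 = 39

39


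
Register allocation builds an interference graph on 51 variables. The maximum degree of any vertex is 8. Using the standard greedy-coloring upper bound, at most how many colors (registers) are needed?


Greedy coloring never needs more than (max_degree + 1) colors: when coloring a vertex, at most max_degree neighbors are already colored.
Upper bound = 8 + 1 = 9

9


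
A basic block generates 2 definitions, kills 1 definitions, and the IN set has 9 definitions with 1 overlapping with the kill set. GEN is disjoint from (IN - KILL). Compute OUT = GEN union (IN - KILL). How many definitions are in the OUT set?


IN - KILL: 9 - 1 = 8 surviving definitions
OUT = GEN + surviving = 2 + 8 = 10

10


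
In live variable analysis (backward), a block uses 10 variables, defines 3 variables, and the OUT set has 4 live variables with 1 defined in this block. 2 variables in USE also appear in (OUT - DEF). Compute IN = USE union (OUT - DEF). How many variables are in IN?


OUT - DEF: 4 - 1 = 3
|IN| = |USE| + |OUT - DEF| - |USE ∩ (OUT - DEF)| = 10 + 3 - 2 = 11

11


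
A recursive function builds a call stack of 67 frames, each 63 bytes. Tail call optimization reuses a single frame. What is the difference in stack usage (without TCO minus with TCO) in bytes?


Without TCO: 67 * 63 = 4221 bytes
With TCO: reuse 1 frame = 63 bytes
Savings = 4221 - 63 = 4158

4158


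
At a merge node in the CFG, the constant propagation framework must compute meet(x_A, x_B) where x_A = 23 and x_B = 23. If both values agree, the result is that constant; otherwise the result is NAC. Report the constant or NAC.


Meet operation: if both paths give the same constant, result is that constant; if they differ, result is NAC (not-a-constant).
Path A: 23, Path B: 23 -> equal
Result: constant -> 23

23


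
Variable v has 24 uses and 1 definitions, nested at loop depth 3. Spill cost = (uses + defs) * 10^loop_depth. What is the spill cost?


uses + defs = 24 + 1 = 25
10^3 = 1000
Spill cost = 25 * 1000 = 25000

25000


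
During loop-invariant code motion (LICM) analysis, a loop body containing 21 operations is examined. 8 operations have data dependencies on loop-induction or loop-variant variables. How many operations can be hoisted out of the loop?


Invariant candidates = total - loop-dependent
= 21 - 8 = 13

13


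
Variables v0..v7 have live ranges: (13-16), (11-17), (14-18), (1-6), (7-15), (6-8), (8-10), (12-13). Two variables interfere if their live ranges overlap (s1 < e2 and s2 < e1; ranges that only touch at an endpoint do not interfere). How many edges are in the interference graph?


Check all pairs for overlapping intervals.
Two intervals (s1,e1) and (s2,e2) overlap if s1 < e2 and s2 < e1.
v0 (13-16) vs v1..v7: overlaps v1, v2, v4 -> 3
v1 (11-17) vs v2..v7: overlaps v2, v4, v7 -> 3
v2 (14-18) vs v3..v7: overlaps v4 -> 1
v3 (1-6) vs v4..v7: overlaps none -> 0
v4 (7-15) vs v5..v7: overlaps v5, v6, v7 -> 3
v5 (6-8) vs v6..v7: overlaps none -> 0
v6 (8-10) vs v7: overlaps none -> 0
Total overlapping pairs = 3 + 3 + 1 + 0 + 3 + 0 + 0 = 10

10


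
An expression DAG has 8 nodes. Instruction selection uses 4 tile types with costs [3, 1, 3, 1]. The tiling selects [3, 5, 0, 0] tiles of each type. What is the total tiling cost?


Total cost = sum(count_i * cost_i)
= 3*3 + 5*1 + 0*3 + 0*1
= 14

14


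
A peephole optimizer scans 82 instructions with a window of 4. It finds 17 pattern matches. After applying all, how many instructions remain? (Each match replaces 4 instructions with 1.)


Each match removes 3 instructions.
Total removed = 17 * 3 = 51
Remaining = 82 - 51 = 31

31


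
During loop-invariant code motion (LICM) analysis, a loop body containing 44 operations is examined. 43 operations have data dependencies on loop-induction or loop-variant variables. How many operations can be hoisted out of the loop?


Invariant candidates = total - loop-dependent
= 44 - 43 = 1

1


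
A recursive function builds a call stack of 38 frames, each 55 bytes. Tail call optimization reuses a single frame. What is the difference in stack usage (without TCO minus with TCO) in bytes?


Without TCO: 38 * 55 = 2090 bytes
With TCO: reuse 1 frame = 55 bytes
Savings = 2090 - 55 = 2035

2035


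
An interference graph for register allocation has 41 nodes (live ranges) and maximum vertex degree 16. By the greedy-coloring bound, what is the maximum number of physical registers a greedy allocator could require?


Greedy coloring never needs more than (max_degree + 1) colors: when coloring a vertex, at most max_degree neighbors are already colored.
Upper bound = 16 + 1 = 17

17


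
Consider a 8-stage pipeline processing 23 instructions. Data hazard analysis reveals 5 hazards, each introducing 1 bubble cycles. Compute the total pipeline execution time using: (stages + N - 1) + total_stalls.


Base cycles = 8 + 23 - 1 = 30
Total stalls = 5 * 1 = 5
Total = 30 + 5 = 35

35


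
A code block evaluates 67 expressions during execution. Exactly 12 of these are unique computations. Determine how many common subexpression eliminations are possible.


CSE count = total expressions - unique expressions
= 67 - 12 = 55

55


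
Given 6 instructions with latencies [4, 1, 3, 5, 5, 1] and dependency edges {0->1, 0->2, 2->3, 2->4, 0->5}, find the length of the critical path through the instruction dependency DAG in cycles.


Compute longest path through dependency graph: dist(Ik) = max over predecessors of dist + latency(Ik).
dist(I0) = latency 4 = 4
dist(I1) = dist(I0) + 1 = 4 + 1 = 5
dist(I2) = dist(I0) + 3 = 4 + 3 = 7
dist(I3) = dist(I2) + 5 = 7 + 5 = 12
dist(I4) = dist(I2) + 5 = 7 + 5 = 12
dist(I5) = dist(I0) + 1 = 4 + 1 = 5
Critical path = max dist = 12

12


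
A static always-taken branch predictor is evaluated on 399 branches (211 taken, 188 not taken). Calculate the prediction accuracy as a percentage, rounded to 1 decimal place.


Predictor: always-taken
Correct predictions = 211
Accuracy = 211 / 399 * 100 = 52.9%

52.9


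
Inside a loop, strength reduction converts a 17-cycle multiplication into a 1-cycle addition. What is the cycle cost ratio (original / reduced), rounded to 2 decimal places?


Ratio = mult_cost / add_cost = 17 / 1 = 17.0

17.0


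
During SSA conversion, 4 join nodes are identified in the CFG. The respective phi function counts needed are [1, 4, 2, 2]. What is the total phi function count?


Total phi functions = sum of phi functions at each join node
= 1 + 4 + 2 + 2 = 9

9


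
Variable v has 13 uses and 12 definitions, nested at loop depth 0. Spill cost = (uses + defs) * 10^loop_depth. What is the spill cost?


uses + defs = 13 + 12 = 25
10^0 = 1
Spill cost = 25 * 1 = 25

25


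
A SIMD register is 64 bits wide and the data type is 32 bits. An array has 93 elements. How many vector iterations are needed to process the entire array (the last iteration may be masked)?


Width = 64 / 32 = 2 elements per vector op
Iterations = ceil(93 / 2) = 47

47


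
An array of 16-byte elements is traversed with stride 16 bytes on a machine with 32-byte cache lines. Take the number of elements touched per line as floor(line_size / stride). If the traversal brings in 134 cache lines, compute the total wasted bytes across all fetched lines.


Elements per line = floor(32 / 16) = 2
Bytes used per line = 2 * 16 = 32
Wasted per line = 32 - 32 = 0
Total wasted = 0 * 134 = 0

0


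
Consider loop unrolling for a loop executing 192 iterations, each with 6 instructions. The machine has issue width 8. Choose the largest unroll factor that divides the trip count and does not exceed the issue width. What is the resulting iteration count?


Largest divisor of 192 <= 8 is 8
New iterations = 192 / 8 = 24

24


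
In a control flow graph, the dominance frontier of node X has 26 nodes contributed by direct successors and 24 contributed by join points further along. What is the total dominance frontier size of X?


DF(X) = direct successor contributions + join point contributions
= 26 + 24 = 50

50


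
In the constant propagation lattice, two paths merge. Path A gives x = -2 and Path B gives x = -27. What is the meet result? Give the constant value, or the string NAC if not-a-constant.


Meet operation: if both paths give the same constant, result is that constant; if they differ, result is NAC (not-a-constant).
Path A: -2, Path B: -27 -> differ
Result: not-a-constant -> NAC

NAC


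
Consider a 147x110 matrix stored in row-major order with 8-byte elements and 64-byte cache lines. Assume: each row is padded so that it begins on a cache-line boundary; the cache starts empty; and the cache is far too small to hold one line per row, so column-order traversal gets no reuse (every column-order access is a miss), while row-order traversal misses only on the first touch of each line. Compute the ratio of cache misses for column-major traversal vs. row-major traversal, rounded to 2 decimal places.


Each row occupies 110 * 8 = 880 bytes and starts on a line boundary, so it spans ceil(880 / 64) = 14 cache lines.
Row-major traversal misses (one per line touched): 147 * ceil(110 * 8 / 64) = 2058
Column-major traversal misses (no reuse, every access misses): 147 * 110 = 16170
Ratio = 16170 / 2058 = 7.86

7.86


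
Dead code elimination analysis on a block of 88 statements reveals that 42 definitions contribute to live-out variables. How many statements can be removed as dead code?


Dead code = total statements - live definitions
= 88 - 42 = 46

46


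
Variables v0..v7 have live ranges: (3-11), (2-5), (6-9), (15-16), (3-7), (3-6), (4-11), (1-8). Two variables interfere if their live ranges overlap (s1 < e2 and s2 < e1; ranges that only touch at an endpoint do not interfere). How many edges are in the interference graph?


Check all pairs for overlapping intervals.
Two intervals (s1,e1) and (s2,e2) overlap if s1 < e2 and s2 < e1.
v0 (3-11) vs v1..v7: overlaps v1, v2, v4, v5, v6, v7 -> 6
v1 (2-5) vs v2..v7: overlaps v4, v5, v6, v7 -> 4
v2 (6-9) vs v3..v7: overlaps v4, v6, v7 -> 3
v3 (15-16) vs v4..v7: overlaps none -> 0
v4 (3-7) vs v5..v7: overlaps v5, v6, v7 -> 3
v5 (3-6) vs v6..v7: overlaps v6, v7 -> 2
v6 (4-11) vs v7: overlaps v7 -> 1
Total overlapping pairs = 6 + 4 + 3 + 0 + 3 + 2 + 1 = 19

19


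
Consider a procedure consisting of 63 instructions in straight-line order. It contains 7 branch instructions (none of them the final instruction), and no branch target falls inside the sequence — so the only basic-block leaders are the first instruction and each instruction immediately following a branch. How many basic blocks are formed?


With no in-sequence branch targets, the leaders are the first instruction plus the instruction after each branch.
Number of basic blocks = branches + 1
= 7 + 1 = 8

8


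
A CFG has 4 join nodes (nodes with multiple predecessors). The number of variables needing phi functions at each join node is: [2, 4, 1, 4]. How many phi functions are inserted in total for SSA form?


Total phi functions = sum of phi functions at each join node
= 2 + 4 + 1 + 4 = 11

11


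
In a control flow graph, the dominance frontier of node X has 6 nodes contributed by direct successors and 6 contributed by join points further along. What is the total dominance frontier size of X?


DF(X) = direct successor contributions + join point contributions
= 6 + 6 = 12

12


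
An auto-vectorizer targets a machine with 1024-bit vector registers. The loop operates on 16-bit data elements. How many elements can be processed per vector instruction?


Width = SIMD bits / data type bits
= 1024 / 16 = 64

64


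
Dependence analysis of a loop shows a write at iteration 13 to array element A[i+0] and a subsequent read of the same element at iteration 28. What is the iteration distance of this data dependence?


Distance = read iteration - write iteration
= 28 - 13 = 15

15


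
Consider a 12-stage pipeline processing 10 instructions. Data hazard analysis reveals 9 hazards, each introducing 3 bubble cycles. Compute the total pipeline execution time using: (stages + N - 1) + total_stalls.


Base cycles = 12 + 10 - 1 = 21
Total stalls = 9 * 3 = 27
Total = 21 + 27 = 48

48


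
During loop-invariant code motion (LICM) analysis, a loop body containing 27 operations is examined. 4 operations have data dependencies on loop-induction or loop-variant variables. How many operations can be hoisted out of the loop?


Invariant candidates = total - loop-dependent
= 27 - 4 = 23

23


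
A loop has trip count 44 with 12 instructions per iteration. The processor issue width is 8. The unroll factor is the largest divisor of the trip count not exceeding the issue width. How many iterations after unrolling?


Largest divisor of 44 <= 8 is 4
New iterations = 44 / 4 = 11

11


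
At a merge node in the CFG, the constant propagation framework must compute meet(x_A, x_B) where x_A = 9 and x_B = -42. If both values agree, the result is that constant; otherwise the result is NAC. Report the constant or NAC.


Meet operation: if both paths give the same constant, result is that constant; if they differ, result is NAC (not-a-constant).
Path A: 9, Path B: -42 -> differ
Result: not-a-constant -> NAC

NAC


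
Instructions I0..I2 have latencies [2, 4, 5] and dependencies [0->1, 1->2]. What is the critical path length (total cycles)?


Compute longest path through dependency graph: dist(Ik) = max over predecessors of dist + latency(Ik).
dist(I0) = latency 2 = 2
dist(I1) = dist(I0) + 4 = 2 + 4 = 6
dist(I2) = dist(I1) + 5 = 6 + 5 = 11
Critical path = max dist = 11

11


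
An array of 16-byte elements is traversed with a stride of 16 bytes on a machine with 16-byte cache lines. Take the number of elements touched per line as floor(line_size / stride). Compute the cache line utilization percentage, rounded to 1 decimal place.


Elements per cache line = floor(16 / 16) = 1
Bytes used = 1 * 16 = 16
Utilization = 16 / 16 * 100 = 100.0%

100.0


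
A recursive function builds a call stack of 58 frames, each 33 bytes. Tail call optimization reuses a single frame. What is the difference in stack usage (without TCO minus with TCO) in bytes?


Without TCO: 58 * 33 = 1914 bytes
With TCO: reuse 1 frame = 33 bytes
Savings = 1914 - 33 = 1881

1881


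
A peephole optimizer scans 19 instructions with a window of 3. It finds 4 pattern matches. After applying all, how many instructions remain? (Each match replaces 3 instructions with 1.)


Each match removes 2 instructions.
Total removed = 4 * 2 = 8
Remaining = 19 - 8 = 11

11


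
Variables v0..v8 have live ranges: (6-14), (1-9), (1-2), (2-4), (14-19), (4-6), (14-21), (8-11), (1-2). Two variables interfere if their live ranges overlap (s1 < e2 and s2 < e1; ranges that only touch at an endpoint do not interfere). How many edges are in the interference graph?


Check all pairs for overlapping intervals.
Two intervals (s1,e1) and (s2,e2) overlap if s1 < e2 and s2 < e1.
v0 (6-14) vs v1..v8: overlaps v1, v7 -> 2
v1 (1-9) vs v2..v8: overlaps v2, v3, v5, v7, v8 -> 5
v2 (1-2) vs v3..v8: overlaps v8 -> 1
v3 (2-4) vs v4..v8: overlaps none -> 0
v4 (14-19) vs v5..v8: overlaps v6 -> 1
v5 (4-6) vs v6..v8: overlaps none -> 0
v6 (14-21) vs v7..v8: overlaps none -> 0
v7 (8-11) vs v8: overlaps none -> 0
Total overlapping pairs = 2 + 5 + 1 + 0 + 1 + 0 + 0 + 0 = 9

9


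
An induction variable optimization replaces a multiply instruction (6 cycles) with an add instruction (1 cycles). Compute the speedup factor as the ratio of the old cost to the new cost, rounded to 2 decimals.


Ratio = mult_cost / add_cost = 6 / 1 = 6.0

6.0


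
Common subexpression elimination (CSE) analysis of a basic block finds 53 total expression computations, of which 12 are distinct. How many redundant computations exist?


CSE count = total expressions - unique expressions
= 53 - 12 = 41

41


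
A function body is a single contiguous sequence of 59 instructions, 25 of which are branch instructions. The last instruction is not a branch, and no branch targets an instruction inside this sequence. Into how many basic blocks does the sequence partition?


With no in-sequence branch targets, the leaders are the first instruction plus the instruction after each branch.
Number of basic blocks = branches + 1
= 25 + 1 = 26

26


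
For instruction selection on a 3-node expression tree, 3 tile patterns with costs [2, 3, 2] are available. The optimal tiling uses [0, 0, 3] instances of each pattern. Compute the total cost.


Total cost = sum(count_i * cost_i)
= 0*2 + 0*3 + 3*2
= 6

6


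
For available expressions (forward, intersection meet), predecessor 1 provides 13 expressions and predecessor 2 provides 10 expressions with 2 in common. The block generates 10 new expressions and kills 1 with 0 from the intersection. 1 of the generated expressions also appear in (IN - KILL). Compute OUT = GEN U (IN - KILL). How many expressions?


IN = intersection of predecessors = 2
IN - KILL = 2 - 0 = 2
|OUT| = |GEN| + |IN - KILL| - |GEN ∩ (IN - KILL)| = 10 + 2 - 1 = 11

11


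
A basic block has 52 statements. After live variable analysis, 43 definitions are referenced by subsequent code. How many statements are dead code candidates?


Dead code = total statements - live definitions
= 52 - 43 = 9

9


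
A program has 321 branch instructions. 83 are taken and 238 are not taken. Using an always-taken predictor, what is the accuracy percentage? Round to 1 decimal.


Predictor: always-taken
Correct predictions = 83
Accuracy = 83 / 321 * 100 = 25.9%

25.9


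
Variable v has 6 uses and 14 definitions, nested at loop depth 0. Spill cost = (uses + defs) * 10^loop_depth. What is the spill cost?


uses + defs = 6 + 14 = 20
10^0 = 1
Spill cost = 20 * 1 = 20

20


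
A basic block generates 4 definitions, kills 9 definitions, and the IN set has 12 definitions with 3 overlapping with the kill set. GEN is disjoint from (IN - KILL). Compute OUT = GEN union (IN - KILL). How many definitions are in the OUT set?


IN - KILL: 12 - 3 = 9 surviving definitions
OUT = GEN + surviving = 4 + 9 = 13

13


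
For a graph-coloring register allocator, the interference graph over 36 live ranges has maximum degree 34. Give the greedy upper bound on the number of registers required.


Greedy coloring never needs more than (max_degree + 1) colors: when coloring a vertex, at most max_degree neighbors are already colored.
Upper bound = 34 + 1 = 35

35


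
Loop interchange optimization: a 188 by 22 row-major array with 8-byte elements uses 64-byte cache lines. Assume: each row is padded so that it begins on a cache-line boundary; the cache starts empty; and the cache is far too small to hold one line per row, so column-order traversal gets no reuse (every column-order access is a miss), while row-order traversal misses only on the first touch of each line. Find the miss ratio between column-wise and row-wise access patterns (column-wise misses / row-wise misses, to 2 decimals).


Each row occupies 22 * 8 = 176 bytes and starts on a line boundary, so it spans ceil(176 / 64) = 3 cache lines.
Row-major traversal misses (one per line touched): 188 * ceil(22 * 8 / 64) = 564
Column-major traversal misses (no reuse, every access misses): 188 * 22 = 4136
Ratio = 4136 / 564 = 7.33

7.33


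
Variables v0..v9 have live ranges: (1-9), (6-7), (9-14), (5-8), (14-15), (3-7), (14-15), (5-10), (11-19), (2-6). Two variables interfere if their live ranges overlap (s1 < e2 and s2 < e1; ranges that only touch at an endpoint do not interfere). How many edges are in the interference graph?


Check all pairs for overlapping intervals.
Two intervals (s1,e1) and (s2,e2) overlap if s1 < e2 and s2 < e1.
v0 (1-9) vs v1..v9: overlaps v1, v3, v5, v7, v9 -> 5
v1 (6-7) vs v2..v9: overlaps v3, v5, v7 -> 3
v2 (9-14) vs v3..v9: overlaps v7, v8 -> 2
v3 (5-8) vs v4..v9: overlaps v5, v7, v9 -> 3
v4 (14-15) vs v5..v9: overlaps v6, v8 -> 2
v5 (3-7) vs v6..v9: overlaps v7, v9 -> 2
v6 (14-15) vs v7..v9: overlaps v8 -> 1
v7 (5-10) vs v8..v9: overlaps v9 -> 1
v8 (11-19) vs v9: overlaps none -> 0
Total overlapping pairs = 5 + 3 + 2 + 3 + 2 + 2 + 1 + 1 + 0 = 19

19


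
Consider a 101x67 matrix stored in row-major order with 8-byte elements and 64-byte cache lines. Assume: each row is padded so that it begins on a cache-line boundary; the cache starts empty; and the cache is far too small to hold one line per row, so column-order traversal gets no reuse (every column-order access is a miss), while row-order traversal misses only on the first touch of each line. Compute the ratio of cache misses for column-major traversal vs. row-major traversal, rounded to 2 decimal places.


Each row occupies 67 * 8 = 536 bytes and starts on a line boundary, so it spans ceil(536 / 64) = 9 cache lines.
Row-major traversal misses (one per line touched): 101 * ceil(67 * 8 / 64) = 909
Column-major traversal misses (no reuse, every access misses): 101 * 67 = 6767
Ratio = 6767 / 909 = 7.44

7.44


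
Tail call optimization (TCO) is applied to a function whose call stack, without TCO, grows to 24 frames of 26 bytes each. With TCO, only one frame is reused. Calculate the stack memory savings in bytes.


Without TCO: 24 * 26 = 624 bytes
With TCO: reuse 1 frame = 26 bytes
Savings = 624 - 26 = 598

598


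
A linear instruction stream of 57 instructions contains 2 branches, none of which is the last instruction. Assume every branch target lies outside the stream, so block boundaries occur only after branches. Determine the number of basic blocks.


With no in-sequence branch targets, the leaders are the first instruction plus the instruction after each branch.
Number of basic blocks = branches + 1
= 2 + 1 = 3

3


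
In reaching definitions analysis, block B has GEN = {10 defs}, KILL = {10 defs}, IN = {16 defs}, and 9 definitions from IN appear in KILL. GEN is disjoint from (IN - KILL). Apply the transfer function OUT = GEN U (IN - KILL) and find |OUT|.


IN - KILL: 16 - 9 = 7 surviving definitions
OUT = GEN + surviving = 10 + 7 = 17

17


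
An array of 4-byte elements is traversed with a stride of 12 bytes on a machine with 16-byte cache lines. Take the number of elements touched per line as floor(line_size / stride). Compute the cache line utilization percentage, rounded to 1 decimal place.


Elements per cache line = floor(16 / 12) = 1
Bytes used = 1 * 4 = 4
Utilization = 4 / 16 * 100 = 25.0%

25.0


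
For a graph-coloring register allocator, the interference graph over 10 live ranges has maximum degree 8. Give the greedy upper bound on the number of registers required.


Greedy coloring never needs more than (max_degree + 1) colors: when coloring a vertex, at most max_degree neighbors are already colored.
Upper bound = 8 + 1 = 9

9


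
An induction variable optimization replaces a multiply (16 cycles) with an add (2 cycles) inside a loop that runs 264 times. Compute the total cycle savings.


Per-iteration saving = 16 - 2 = 14
Total saved = 264 * 14 = 3696

3696
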